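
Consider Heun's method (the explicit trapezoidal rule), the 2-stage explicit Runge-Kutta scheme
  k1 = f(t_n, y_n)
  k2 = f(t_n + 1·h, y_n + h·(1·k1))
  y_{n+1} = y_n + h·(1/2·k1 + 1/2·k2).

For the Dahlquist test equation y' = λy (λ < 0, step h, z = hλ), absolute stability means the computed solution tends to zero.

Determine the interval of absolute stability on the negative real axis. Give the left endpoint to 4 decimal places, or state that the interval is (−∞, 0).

Test eqn y'=λy, z=hλ:
  order 2, 2-stage ⇒ R(z)=1+z+z^2/2
  (e.g. R(-1.13)=0.50845, |R|=0.50845)

Need |R(x)|<1, x<0.
x=-1.13: |R|=0.5085
|R(-1.41)|=0.5840 |R(-1.13)|=0.5085 |R(-1.06)|=0.5018
Bisect:
  x_lo=-2.5184 |R|=1.6528  x_hi=-0.1023 |R|=0.9029
  mid=-1.31036 |R|=0.54816 →hi
  mid=-1.91439 |R|=0.91806 →hi
  mid=-2.21641 |R|=1.23982 →lo
  mid=-2.06540 |R|=1.06754 →lo
  mid=-1.98990 |R|=0.98995 →hi
  mid=-2.02765 |R|=1.02803 →lo
  mid=-2.00877 |R|=1.00881 →lo
  ...
  [-2.00007,-1.99992] ⇒ x*=-2.0000
So |R|<1 on (-2.0000, 0).

z∈(-2.0000,0).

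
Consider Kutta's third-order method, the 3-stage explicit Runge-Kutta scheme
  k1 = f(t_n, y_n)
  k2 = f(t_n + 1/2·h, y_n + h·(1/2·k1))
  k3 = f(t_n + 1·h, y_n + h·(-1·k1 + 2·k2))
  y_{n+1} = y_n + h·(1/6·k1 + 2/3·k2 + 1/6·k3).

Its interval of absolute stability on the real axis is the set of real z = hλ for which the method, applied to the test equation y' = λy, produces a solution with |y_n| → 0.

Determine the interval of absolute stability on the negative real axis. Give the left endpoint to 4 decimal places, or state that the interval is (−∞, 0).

z∈(-2.5127,0).

With y'=λy (z=hλ):
  order 3, 3-stage ⇒ R(z)=1+z+z^2/2+z^3/6
  (e.g. R(-1.74)=-0.10420, |R|=0.10420)

Find x<0 with |R(x)|<1.
x=-1.74: |R|=0.1042
|R(-1.03)|=0.3183 |R(-0.96)|=0.3533 |R(-0.68)|=0.4988
Bisect:
  x_lo=-3.4006 |R|=3.1727  x_hi=-0.2890 |R|=0.7487
  mid=-1.84483 |R|=0.18958 →hi
  mid=-2.62272 |R|=1.19019 →lo
  mid=-2.23378 |R|=0.59657 →hi
  mid=-2.42825 |R|=0.86637 →hi
  mid=-2.52549 |R|=1.02107 →lo
  mid=-2.47687 |R|=0.94198 →hi
  mid=-2.50118 |R|=0.98108 →hi
  mid=-2.51333 |R|=1.00096 →lo
  ...
  [-2.51276,-2.51257] ⇒ x*=-2.5127
Stable set (-2.5127, 0).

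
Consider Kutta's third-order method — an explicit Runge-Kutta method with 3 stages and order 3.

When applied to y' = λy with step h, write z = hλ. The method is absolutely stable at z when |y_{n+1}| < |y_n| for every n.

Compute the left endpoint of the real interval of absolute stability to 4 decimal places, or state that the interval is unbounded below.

Set f=λy, z=hλ:
  order 3, 3-stage ⇒ R(z)=1+z+z^2/2+z^3/6
  (e.g. R(-1.07)=0.29828, |R|=0.29828)

Solve |R(x)|<1 on ℝ⁻.
x=-1.07: |R|=0.2983
|R(-2.35)|=0.7517 |R(-2.25)|=0.6172 |R(-2.07)|=0.4058
Bisect:
  x_lo=-3.0148 |R|=2.0373  x_hi=-0.1261 |R|=0.8815
  mid=-1.57044 |R|=0.01718 →hi
  mid=-2.29263 |R|=0.67295 →hi
  mid=-2.65372 |R|=1.24729 →lo
  mid=-2.47317 |R|=0.93611 →hi
  mid=-2.56345 |R|=1.08533 →lo
  mid=-2.51831 |R|=1.00918 →lo
  mid=-2.49574 |R|=0.97226 →hi
  mid=-2.50703 |R|=0.99062 →hi
  ...
  [-2.51285,-2.51267] ⇒ x*=-2.5127
Stable set (-2.5127, 0).

z* = -2.5127.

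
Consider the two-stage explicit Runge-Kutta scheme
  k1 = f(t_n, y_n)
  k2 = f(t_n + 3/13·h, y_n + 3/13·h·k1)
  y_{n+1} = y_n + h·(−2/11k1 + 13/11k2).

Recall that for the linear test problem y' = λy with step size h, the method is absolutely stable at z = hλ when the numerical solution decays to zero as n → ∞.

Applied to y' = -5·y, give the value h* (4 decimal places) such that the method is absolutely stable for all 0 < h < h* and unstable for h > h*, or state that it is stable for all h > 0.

(-3.6667,0); λ=-5 ⇒ h* = (11/3)/5 = 0.7333.

Set f=λy, z=hλ:
  k1=λy_n ⇒ h·k1=z·y_n;  k2=λ(1+3/13z)y_n ⇒ h·k2=z(1+3/13z)y_n
  y_{n+1}/y_n = 1 − 2/11z + 13/11z(1+3/13z) = 1 + z + 3/11z²
  Hence R(z) = 1 + z + 3/11z².

Boundary: |R(x)|=1, x<0.
x=-1.39: |R|=0.1369
R=1: x+3/11x²=0 ⇒ x=−11/3=-3.6667; min R=1−1/(4·3/11)=0.0833>−1
Confirm numerically:
  x=-3.420: |R|=0.76993 <1
  x=-2.661: |R|=0.27016 <1
  x=-2.359: |R|=0.15869 <1
  x=-2.125: |R|=0.10653 <1
  x=-3.784: |R|=1.12109 >1
  x=-3.708: |R|=1.04180 >1
Interval (-3.6667, 0).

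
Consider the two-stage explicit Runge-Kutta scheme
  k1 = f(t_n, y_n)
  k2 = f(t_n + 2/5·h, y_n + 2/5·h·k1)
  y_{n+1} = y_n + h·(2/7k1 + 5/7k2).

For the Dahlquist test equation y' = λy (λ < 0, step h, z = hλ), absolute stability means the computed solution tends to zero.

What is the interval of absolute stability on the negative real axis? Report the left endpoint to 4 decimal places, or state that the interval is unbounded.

With y'=λy (z=hλ):
  k1=λy_n ⇒ h·k1=z·y_n;  k2=λ(1+2/5z)y_n ⇒ h·k2=z(1+2/5z)y_n
  y_{n+1}/y_n = 1 + 2/7z + 5/7z(1+2/5z) = 1 + z + 2/7z²
  ⇒ R(z) = 1 + z + 2/7z².

Find x<0 with |R(x)|<1.
x=-0.5: |R|=0.5714
R=1: x+2/7x²=0 ⇒ x=−7/2=-3.5000; min R=1−1/(4·2/7)=0.1250>−1
Confirm numerically:
  x=-3.468: |R|=0.96829 <1
  x=-2.911: |R|=0.51012 <1
  x=-2.455: |R|=0.26701 <1
  x=-1.573: |R|=0.13395 <1
  x=-3.935: |R|=1.48906 >1
  x=-3.635: |R|=1.14021 >1
So |R|<1 on (-3.5000, 0).

z∈(-3.5000,0).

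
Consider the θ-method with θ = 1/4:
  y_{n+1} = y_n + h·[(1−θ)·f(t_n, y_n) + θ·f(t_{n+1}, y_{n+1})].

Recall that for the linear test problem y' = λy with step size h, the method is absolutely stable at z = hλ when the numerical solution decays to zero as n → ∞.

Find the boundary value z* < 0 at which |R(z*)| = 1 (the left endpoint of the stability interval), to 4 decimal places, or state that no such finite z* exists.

On y'=λy, z=hλ:
  y_{n+1} = y_n + z·[3/4·y_n + 1/4·y_{n+1}] ⇒ (1 − 1/4z)y_{n+1} = (1 + 3/4z)y_n
  Hence R(z) = (1 + 3/4z)/(1 − 1/4z).

Boundary: |R(x)|=1, x<0.
x=-0.54: |R|=0.5242
R=−1: 1+3/4x = −1+1/4x ⇒ -1/2x=2 ⇒ x=2/(-1/2)=-4.0000
Confirm numerically:
  x=-3.942: |R|=0.98539 <1
  x=-2.418: |R|=0.50701 <1
  x=-2.079: |R|=0.36799 <1
  x=-1.700: |R|=0.19298 <1
  x=-4.247: |R|=1.05990 >1
  x=-4.091: |R|=1.02249 >1
Interval (-4.0000, 0).

z* = -4.0000.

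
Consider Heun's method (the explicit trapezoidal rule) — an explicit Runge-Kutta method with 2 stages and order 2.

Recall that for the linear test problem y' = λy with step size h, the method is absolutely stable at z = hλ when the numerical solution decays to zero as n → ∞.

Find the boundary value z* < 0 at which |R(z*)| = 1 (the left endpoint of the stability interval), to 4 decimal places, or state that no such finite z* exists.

Test eqn y'=λy, z=hλ:
  order 2, 2-stage ⇒ R(z)=1+z+z^2/2
  (e.g. R(-0.34)=0.71780, |R|=0.71780)

Need |R(x)|<1, x<0.
x=-0.34: |R|=0.7178
|R(-2.25)|=1.2812 |R(-1.92)|=0.9232 |R(-1.6)|=0.6800
Bisect:
  x_lo=-2.3643 |R|=1.4306  x_hi=-0.2220 |R|=0.8026
  mid=-1.29315 |R|=0.54297 →hi
  mid=-1.82871 |R|=0.84338 →hi
  mid=-2.09649 |R|=1.10114 →lo
  mid=-1.96260 |R|=0.96330 →hi
  mid=-2.02954 |R|=1.02998 →lo
  mid=-1.99607 |R|=0.99608 →hi
  mid=-2.01281 |R|=1.01289 →lo
  mid=-2.00444 |R|=1.00445 →lo
  ...
  [-2.00012,-1.99999] ⇒ x*=-2.0000
Interval (-2.0000, 0).

left endpoint -2.0000.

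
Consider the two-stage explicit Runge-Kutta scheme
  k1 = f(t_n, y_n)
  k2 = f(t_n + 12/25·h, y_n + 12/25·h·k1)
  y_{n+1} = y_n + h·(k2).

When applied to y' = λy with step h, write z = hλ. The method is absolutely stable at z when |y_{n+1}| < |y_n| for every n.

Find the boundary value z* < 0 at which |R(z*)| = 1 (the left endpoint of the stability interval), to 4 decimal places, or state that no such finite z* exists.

z* = -2.0833.

With y'=λy (z=hλ):
  k1=λy_n ⇒ h·k1=z·y_n;  k2=λ(1+12/25z)y_n ⇒ h·k2=z(1+12/25z)y_n
  y_{n+1}/y_n = 1 + z(1+12/25z) = 1 + z + 12/25z²
  ⇒ R(z) = 1 + z + 12/25z².

Boundary: |R(x)|=1, x<0.
x=-0.5: |R|=0.6200
R=1: x+12/25x²=0 ⇒ x=−25/12=-2.0833; min R=1−1/(4·12/25)=0.4792>−1
Confirm numerically:
  x=-2.023: |R|=0.94141 <1
  x=-1.902: |R|=0.83445 <1
  x=-1.404: |R|=0.54218 <1
  x=-2.655: |R|=1.72853 >1
  x=-2.153: |R|=1.07200 >1
  x=-2.137: |R|=1.05505 >1
Stable set (-2.0833, 0).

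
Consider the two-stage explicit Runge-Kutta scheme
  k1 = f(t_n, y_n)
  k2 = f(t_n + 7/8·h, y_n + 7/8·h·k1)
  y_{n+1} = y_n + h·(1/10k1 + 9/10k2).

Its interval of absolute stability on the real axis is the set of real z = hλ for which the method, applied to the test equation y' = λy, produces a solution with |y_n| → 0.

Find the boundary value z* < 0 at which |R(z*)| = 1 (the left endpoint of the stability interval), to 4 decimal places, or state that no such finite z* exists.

Test eqn y'=λy, z=hλ:
  k1=λy_n ⇒ h·k1=z·y_n;  k2=λ(1+7/8z)y_n ⇒ h·k2=z(1+7/8z)y_n
  y_{n+1}/y_n = 1 + 1/10z + 9/10z(1+7/8z) = 1 + z + 63/80z²
  R(z) = 1 + z + 63/80z².

Solve |R(x)|<1 on ℝ⁻.
x=-0.96: |R|=0.7658
R=1: x+63/80x²=0 ⇒ x=−80/63=-1.2698; min R=1−1/(4·63/80)=0.6825>−1
Confirm numerically:
  x=-0.978: |R|=0.77523 <1
  x=-0.814: |R|=0.70779 <1
  x=-0.707: |R|=0.68663 <1
  x=-1.698: |R|=1.57252 >1
  x=-1.452: |R|=1.20829 >1
  x=-1.322: |R|=1.05430 >1
So |R|<1 on (-1.2698, 0).

z* = -1.2698.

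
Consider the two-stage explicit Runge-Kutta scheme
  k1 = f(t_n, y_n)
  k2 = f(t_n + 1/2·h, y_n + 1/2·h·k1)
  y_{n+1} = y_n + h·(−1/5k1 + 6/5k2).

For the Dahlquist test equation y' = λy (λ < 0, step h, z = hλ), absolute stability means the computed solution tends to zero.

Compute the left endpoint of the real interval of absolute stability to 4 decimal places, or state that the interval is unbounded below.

With y'=λy (z=hλ):
  k1=λy_n ⇒ h·k1=z·y_n;  k2=λ(1+1/2z)y_n ⇒ h·k2=z(1+1/2z)y_n
  y_{n+1}/y_n = 1 − 1/5z + 6/5z(1+1/2z) = 1 + z + 3/5z²
  Hence R(z) = 1 + z + 3/5z².

Need |R(x)|<1, x<0.
x=-0.37: |R|=0.7121
R=1: x+3/5x²=0 ⇒ x=−5/3=-1.6667; min R=1−1/(4·3/5)=0.5833>−1
Confirm numerically:
  x=-1.440: |R|=0.80416 <1
  x=-1.177: |R|=0.65420 <1
  x=-0.823: |R|=0.58340 <1
  x=-2.201: |R|=1.70564 >1
  x=-2.075: |R|=1.50838 >1
Interval (-1.6667, 0).

z* = -1.6667.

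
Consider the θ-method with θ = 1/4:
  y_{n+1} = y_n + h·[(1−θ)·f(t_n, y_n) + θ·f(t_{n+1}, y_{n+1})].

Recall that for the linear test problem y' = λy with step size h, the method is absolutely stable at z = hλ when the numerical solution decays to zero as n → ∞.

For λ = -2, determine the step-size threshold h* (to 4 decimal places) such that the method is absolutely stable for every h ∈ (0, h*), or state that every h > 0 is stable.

(-4.0000,0); λ=-2 ⇒ h* = (4)/2 = 2.0000.

With y'=λy (z=hλ):
  y_{n+1} = y_n + z·[3/4·y_n + 1/4·y_{n+1}] ⇒ (1 − 1/4z)y_{n+1} = (1 + 3/4z)y_n
  R(z) = (1 + 3/4z)/(1 − 1/4z).

Find x<0 with |R(x)|<1.
x=-1.61: |R|=0.1480
R=−1: 1+3/4x = −1+1/4x ⇒ -1/2x=2 ⇒ x=2/(-1/2)=-4.0000
Confirm numerically:
  x=-3.860: |R|=0.96438 <1
  x=-3.473: |R|=0.85896 <1
  x=-1.965: |R|=0.31769 <1
  x=-4.444: |R|=1.10516 >1
  x=-4.213: |R|=1.05187 >1
Interval (-4.0000, 0).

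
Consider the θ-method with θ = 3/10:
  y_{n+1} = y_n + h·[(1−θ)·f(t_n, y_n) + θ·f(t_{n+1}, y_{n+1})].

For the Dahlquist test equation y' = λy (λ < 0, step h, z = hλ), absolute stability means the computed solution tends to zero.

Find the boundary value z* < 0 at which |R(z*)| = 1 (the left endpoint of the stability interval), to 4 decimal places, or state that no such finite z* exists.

left endpoint -5.0000.

On y'=λy, z=hλ:
  y_{n+1} = y_n + z·[7/10·y_n + 3/10·y_{n+1}] ⇒ (1 − 3/10z)y_{n+1} = (1 + 7/10z)y_n
  Hence R(z) = (1 + 7/10z)/(1 − 3/10z).

Boundary: |R(x)|=1, x<0.
x=-1.08: |R|=0.1843
R=−1: 1+7/10x = −1+3/10x ⇒ -2/5x=2 ⇒ x=2/(-2/5)=-5.0000
Confirm numerically:
  x=-3.485: |R|=0.70374 <1
  x=-3.036: |R|=0.58886 <1
  x=-2.990: |R|=0.57617 <1
  x=-2.043: |R|=0.26666 <1
  x=-5.396: |R|=1.06049 >1
  x=-5.363: |R|=1.05566 >1
So |R|<1 on (-5.0000, 0).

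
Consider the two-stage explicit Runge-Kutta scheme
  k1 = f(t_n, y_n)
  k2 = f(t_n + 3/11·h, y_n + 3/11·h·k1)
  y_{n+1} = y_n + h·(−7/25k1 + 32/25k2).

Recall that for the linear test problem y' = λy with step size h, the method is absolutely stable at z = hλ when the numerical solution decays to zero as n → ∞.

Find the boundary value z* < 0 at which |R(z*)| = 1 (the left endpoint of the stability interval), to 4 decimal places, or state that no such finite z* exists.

left endpoint -2.8646.

With y'=λy (z=hλ):
  k1=λy_n ⇒ h·k1=z·y_n;  k2=λ(1+3/11z)y_n ⇒ h·k2=z(1+3/11z)y_n
  y_{n+1}/y_n = 1 − 7/25z + 32/25z(1+3/11z) = 1 + z + 96/275z²
  so R(z) = 1 + z + 96/275z².

Boundary: |R(x)|=1, x<0.
x=-1.39: |R|=0.2845
R=1: x+96/275x²=0 ⇒ x=−275/96=-2.8646; min R=1−1/(4·96/275)=0.2839>−1
Confirm numerically:
  x=-1.830: |R|=0.33907 <1
  x=-1.238: |R|=0.29703 <1
  x=-1.170: |R|=0.30787 <1
  x=-3.412: |R|=1.65203 >1
  x=-3.279: |R|=1.47437 >1
  x=-3.243: |R|=1.42841 >1
Stable set (-2.8646, 0).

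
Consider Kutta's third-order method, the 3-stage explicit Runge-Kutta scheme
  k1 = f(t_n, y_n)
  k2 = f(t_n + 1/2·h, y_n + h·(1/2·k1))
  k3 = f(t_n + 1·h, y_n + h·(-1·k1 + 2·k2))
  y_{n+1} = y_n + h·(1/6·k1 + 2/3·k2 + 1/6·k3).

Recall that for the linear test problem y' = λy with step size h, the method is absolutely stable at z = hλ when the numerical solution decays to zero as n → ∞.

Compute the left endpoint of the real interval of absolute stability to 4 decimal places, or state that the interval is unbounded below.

Set f=λy, z=hλ:
  order 3, 3-stage ⇒ R(z)=1+z+z^2/2+z^3/6
  (e.g. R(-0.97)=0.34834, |R|=0.34834)

Boundary: |R(x)|=1, x<0.
x=-0.97: |R|=0.3483
|R(-2.43)|=0.8690 |R(-1.7)|=0.0738 |R(-0.62)|=0.5325
Bisect:
  x_lo=-2.9069 |R|=1.7759  x_hi=-0.0929 |R|=0.9113
  mid=-1.49993 |R|=0.06254 →hi
  mid=-2.20344 |R|=0.55887 →hi
  mid=-2.55519 |R|=1.07117 →lo
  mid=-2.37932 |R|=0.79369 →hi
  mid=-2.46726 |R|=0.92675 →hi
  mid=-2.51122 |R|=0.99750 →hi
  mid=-2.53321 |R|=1.03396 →lo
  ...
  [-2.51277,-2.51260] ⇒ x*=-2.5127
Interval (-2.5127, 0).

left endpoint -2.5127.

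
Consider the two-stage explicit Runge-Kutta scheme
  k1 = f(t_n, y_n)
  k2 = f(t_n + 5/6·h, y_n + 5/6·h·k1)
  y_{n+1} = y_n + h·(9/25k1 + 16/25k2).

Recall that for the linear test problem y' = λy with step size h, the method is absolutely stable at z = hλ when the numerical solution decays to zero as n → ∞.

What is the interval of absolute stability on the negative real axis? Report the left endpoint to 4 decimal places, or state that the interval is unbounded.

(-1.8750, 0).

On y'=λy, z=hλ:
  k1=λy_n ⇒ h·k1=z·y_n;  k2=λ(1+5/6z)y_n ⇒ h·k2=z(1+5/6z)y_n
  y_{n+1}/y_n = 1 + 9/25z + 16/25z(1+5/6z) = 1 + z + 8/15z²
  so R(z) = 1 + z + 8/15z².

Boundary: |R(x)|=1, x<0.
x=-1.46: |R|=0.6769
R=1: x+8/15x²=0 ⇒ x=−15/8=-1.8750; min R=1−1/(4·8/15)=0.5312>−1
Confirm numerically:
  x=-1.830: |R|=0.95608 <1
  x=-1.291: |R|=0.59790 <1
  x=-1.159: |R|=0.55742 <1
  x=-0.930: |R|=0.53128 <1
  x=-2.295: |R|=1.51408 >1
  x=-2.118: |R|=1.27449 >1
  x=-1.920: |R|=1.04608 >1
So |R|<1 on (-1.8750, 0).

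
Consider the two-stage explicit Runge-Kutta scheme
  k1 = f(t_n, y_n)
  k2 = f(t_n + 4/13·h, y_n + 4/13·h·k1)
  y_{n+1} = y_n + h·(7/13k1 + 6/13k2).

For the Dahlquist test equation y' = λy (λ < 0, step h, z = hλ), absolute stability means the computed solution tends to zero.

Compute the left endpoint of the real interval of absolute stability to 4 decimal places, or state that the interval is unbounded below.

left endpoint -7.0417.

Test eqn y'=λy, z=hλ:
  k1=λy_n ⇒ h·k1=z·y_n;  k2=λ(1+4/13z)y_n ⇒ h·k2=z(1+4/13z)y_n
  y_{n+1}/y_n = 1 + 7/13z + 6/13z(1+4/13z) = 1 + z + 24/169z²
  so R(z) = 1 + z + 24/169z².

Boundary: |R(x)|=1, x<0.
x=-1.37: |R|=0.1035
R=1: x+24/169x²=0 ⇒ x=−169/24=-7.0417; min R=1−1/(4·24/169)=-0.7604>−1
Confirm numerically:
  x=-5.036: |R|=0.43440 <1
  x=-4.555: |R|=0.60853 <1
  x=-3.145: |R|=0.74036 <1
  x=-7.512: |R|=1.50175 >1
  x=-7.275: |R|=1.24107 >1
Interval (-7.0417, 0).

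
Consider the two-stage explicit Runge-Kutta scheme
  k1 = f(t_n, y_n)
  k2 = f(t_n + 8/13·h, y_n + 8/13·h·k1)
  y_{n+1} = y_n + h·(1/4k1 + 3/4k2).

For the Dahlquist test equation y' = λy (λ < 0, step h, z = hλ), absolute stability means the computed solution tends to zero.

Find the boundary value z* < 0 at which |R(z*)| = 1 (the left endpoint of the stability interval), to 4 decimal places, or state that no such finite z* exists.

z* = -2.1667.

With y'=λy (z=hλ):
  k1=λy_n ⇒ h·k1=z·y_n;  k2=λ(1+8/13z)y_n ⇒ h·k2=z(1+8/13z)y_n
  y_{n+1}/y_n = 1 + 1/4z + 3/4z(1+8/13z) = 1 + z + 6/13z²
  ⇒ R(z) = 1 + z + 6/13z².

Boundary: |R(x)|=1, x<0.
x=-0.68: |R|=0.5334
R=1: x+6/13x²=0 ⇒ x=−13/6=-2.1667; min R=1−1/(4·6/13)=0.4583>−1
Confirm numerically:
  x=-2.092: |R|=0.92791 <1
  x=-1.836: |R|=0.71980 <1
  x=-1.563: |R|=0.56452 <1
  x=-2.608: |R|=1.53123 >1
  x=-2.360: |R|=1.21058 >1
So |R|<1 on (-2.1667, 0).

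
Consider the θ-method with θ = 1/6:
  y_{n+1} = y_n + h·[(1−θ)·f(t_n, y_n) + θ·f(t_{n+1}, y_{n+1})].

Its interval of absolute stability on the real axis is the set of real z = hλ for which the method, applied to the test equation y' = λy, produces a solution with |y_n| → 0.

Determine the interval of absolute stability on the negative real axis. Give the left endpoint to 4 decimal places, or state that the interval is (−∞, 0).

Test eqn y'=λy, z=hλ:
  y_{n+1} = y_n + z·[5/6·y_n + 1/6·y_{n+1}] ⇒ (1 − 1/6z)y_{n+1} = (1 + 5/6z)y_n
  Hence R(z) = (1 + 5/6z)/(1 − 1/6z).

Solve |R(x)|<1 on ℝ⁻.
x=-1.63: |R|=0.2818
R=−1: 1+5/6x = −1+1/6x ⇒ -2/3x=2 ⇒ x=2/(-2/3)=-3.0000
Confirm numerically:
  x=-2.680: |R|=0.85253 <1
  x=-2.571: |R|=0.79979 <1
  x=-2.008: |R|=0.50450 <1
  x=-1.999: |R|=0.49944 <1
  x=-3.497: |R|=1.20933 >1
  x=-3.471: |R|=1.19892 >1
Stable set (-3.0000, 0).

(-3.0000, 0).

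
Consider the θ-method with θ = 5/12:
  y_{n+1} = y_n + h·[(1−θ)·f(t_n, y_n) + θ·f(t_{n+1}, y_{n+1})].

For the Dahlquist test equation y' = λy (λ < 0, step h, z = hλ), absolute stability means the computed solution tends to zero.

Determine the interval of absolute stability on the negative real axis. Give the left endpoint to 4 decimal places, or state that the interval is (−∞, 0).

Test eqn y'=λy, z=hλ:
  y_{n+1} = y_n + z·[7/12·y_n + 5/12·y_{n+1}] ⇒ (1 − 5/12z)y_{n+1} = (1 + 7/12z)y_n
  R(z) = (1 + 7/12z)/(1 − 5/12z).

Boundary: |R(x)|=1, x<0.
x=-0.79: |R|=0.4056
R=−1: 1+7/12x = −1+5/12x ⇒ -1/6x=2 ⇒ x=2/(-1/6)=-12.0000
Confirm numerically:
  x=-9.348: |R|=0.90970 <1
  x=-9.027: |R|=0.89593 <1
  x=-6.570: |R|=0.75786 <1
  x=-12.430: |R|=1.01160 >1
  x=-12.323: |R|=1.00878 >1
  x=-12.084: |R|=1.00232 >1
Stable set (-12.0000, 0).

(-12.0000, 0).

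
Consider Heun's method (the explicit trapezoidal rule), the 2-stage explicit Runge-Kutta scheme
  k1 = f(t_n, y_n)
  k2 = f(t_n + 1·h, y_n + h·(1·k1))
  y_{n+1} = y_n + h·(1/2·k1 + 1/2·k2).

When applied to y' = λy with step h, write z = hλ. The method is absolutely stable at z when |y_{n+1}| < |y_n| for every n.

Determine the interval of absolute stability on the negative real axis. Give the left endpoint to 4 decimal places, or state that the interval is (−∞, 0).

With y'=λy (z=hλ):
  order 2, 2-stage ⇒ R(z)=1+z+z^2/2
  (e.g. R(-1.43)=0.59245, |R|=0.59245)

Need |R(x)|<1, x<0.
x=-1.43: |R|=0.5924
|R(-2.31)|=1.3580 |R(-1.42)|=0.5882 |R(-1.25)|=0.5312
Bisect:
  x_lo=-2.5301 |R|=1.6707  x_hi=-0.0855 |R|=0.9181
  mid=-1.30783 |R|=0.54738 →hi
  mid=-1.91898 |R|=0.92226 →hi
  mid=-2.22456 |R|=1.24977 →lo
  mid=-2.07177 |R|=1.07434 →lo
  mid=-1.99537 |R|=0.99538 →hi
  mid=-2.03357 |R|=1.03413 →lo
  mid=-2.01447 |R|=1.01458 →lo
  mid=-2.00492 |R|=1.00493 →lo
  ...
  [-2.00015,-2.00000] ⇒ x*=-2.0000
So |R|<1 on (-2.0000, 0).

z∈(-2.0000,0).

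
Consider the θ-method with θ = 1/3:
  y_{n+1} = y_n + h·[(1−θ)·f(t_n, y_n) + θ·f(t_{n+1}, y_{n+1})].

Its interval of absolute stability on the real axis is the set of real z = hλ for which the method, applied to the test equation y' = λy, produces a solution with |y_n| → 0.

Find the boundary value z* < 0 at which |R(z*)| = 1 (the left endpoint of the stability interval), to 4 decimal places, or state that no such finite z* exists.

Set f=λy, z=hλ:
  y_{n+1} = y_n + z·[2/3·y_n + 1/3·y_{n+1}] ⇒ (1 − 1/3z)y_{n+1} = (1 + 2/3z)y_n
  so R(z) = (1 + 2/3z)/(1 − 1/3z).

Need |R(x)|<1, x<0.
x=-1.18: |R|=0.1531
R=−1: 1+2/3x = −1+1/3x ⇒ -1/3x=2 ⇒ x=2/(-1/3)=-6.0000
Confirm numerically:
  x=-4.345: |R|=0.77468 <1
  x=-4.298: |R|=0.76679 <1
  x=-2.419: |R|=0.33918 <1
  x=-6.499: |R|=1.05253 >1
  x=-6.409: |R|=1.04347 >1
  x=-6.287: |R|=1.03090 >1
So |R|<1 on (-6.0000, 0).

z* = -6.0000.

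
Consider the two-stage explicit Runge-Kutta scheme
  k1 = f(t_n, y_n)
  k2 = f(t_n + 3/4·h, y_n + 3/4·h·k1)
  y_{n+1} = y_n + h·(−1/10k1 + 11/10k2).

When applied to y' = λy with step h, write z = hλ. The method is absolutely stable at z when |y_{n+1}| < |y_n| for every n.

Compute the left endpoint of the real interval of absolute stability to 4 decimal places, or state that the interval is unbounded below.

left endpoint -1.2121.

Set f=λy, z=hλ:
  k1=λy_n ⇒ h·k1=z·y_n;  k2=λ(1+3/4z)y_n ⇒ h·k2=z(1+3/4z)y_n
  y_{n+1}/y_n = 1 − 1/10z + 11/10z(1+3/4z) = 1 + z + 33/40z²
  Hence R(z) = 1 + z + 33/40z².

Solve |R(x)|<1 on ℝ⁻.
x=-1.77: |R|=1.8146
R=1: x+33/40x²=0 ⇒ x=−40/33=-1.2121; min R=1−1/(4·33/40)=0.6970>−1
Confirm numerically:
  x=-1.038: |R|=0.85089 <1
  x=-0.764: |R|=0.71755 <1
  x=-0.694: |R|=0.70335 <1
  x=-1.601: |R|=1.51364 >1
  x=-1.580: |R|=1.47953 >1
So |R|<1 on (-1.2121, 0).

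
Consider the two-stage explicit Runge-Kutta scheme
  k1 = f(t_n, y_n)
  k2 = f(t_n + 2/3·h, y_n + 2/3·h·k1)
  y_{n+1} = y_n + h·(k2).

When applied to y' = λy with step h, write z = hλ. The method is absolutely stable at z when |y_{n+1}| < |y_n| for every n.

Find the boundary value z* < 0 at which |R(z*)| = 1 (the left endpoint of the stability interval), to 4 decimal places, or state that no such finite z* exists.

left endpoint -1.5000.

Test eqn y'=λy, z=hλ:
  k1=λy_n ⇒ h·k1=z·y_n;  k2=λ(1+2/3z)y_n ⇒ h·k2=z(1+2/3z)y_n
  y_{n+1}/y_n = 1 + z(1+2/3z) = 1 + z + 2/3z²
  ⇒ R(z) = 1 + z + 2/3z².

Find x<0 with |R(x)|<1.
x=-0.86: |R|=0.6331
R=1: x+2/3x²=0 ⇒ x=−3/2=-1.5000; min R=1−1/(4·2/3)=0.6250>−1
Confirm numerically:
  x=-1.289: |R|=0.81868 <1
  x=-1.041: |R|=0.68145 <1
  x=-0.763: |R|=0.62511 <1
  x=-0.602: |R|=0.63960 <1
  x=-1.861: |R|=1.44788 >1
  x=-1.809: |R|=1.37265 >1
  x=-1.552: |R|=1.05380 >1
Interval (-1.5000, 0).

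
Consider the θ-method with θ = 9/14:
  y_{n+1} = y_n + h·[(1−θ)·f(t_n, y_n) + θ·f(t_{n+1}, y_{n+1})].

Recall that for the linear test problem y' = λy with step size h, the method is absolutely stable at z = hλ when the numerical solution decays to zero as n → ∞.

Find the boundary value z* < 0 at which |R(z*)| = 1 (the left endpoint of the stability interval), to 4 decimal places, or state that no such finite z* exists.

(−∞, 0) — no finite endpoint.

Set f=λy, z=hλ:
  y_{n+1} = y_n + z·[5/14·y_n + 9/14·y_{n+1}] ⇒ (1 − 9/14z)y_{n+1} = (1 + 5/14z)y_n
  R(z) = (1 + 5/14z)/(1 − 9/14z).

Solve |R(x)|<1 on ℝ⁻.
x=-1.35: |R|=0.2772
x=-2: |R|=0.1250
x=-10: |R|=0.3462
x=-100: |R|=0.5317
θ=9/14≥1/2 ⇒ |1+5/14x|<|1−9/14x| ∀x<0 ⇒ unbounded interval.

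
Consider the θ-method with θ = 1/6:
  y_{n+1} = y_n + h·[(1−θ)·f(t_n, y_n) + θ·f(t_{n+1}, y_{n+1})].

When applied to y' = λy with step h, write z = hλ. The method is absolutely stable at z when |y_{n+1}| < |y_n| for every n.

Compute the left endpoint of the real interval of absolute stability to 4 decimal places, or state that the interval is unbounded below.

Set f=λy, z=hλ:
  y_{n+1} = y_n + z·[5/6·y_n + 1/6·y_{n+1}] ⇒ (1 − 1/6z)y_{n+1} = (1 + 5/6z)y_n
  so R(z) = (1 + 5/6z)/(1 − 1/6z).

Solve |R(x)|<1 on ℝ⁻.
x=-1.32: |R|=0.0820
R=−1: 1+5/6x = −1+1/6x ⇒ -2/3x=2 ⇒ x=2/(-2/3)=-3.0000
Confirm numerically:
  x=-2.894: |R|=0.95233 <1
  x=-2.527: |R|=0.77812 <1
  x=-2.336: |R|=0.68138 <1
  x=-2.242: |R|=0.63213 <1
  x=-3.421: |R|=1.17875 >1
  x=-3.288: |R|=1.12403 >1
Stable set (-3.0000, 0).

z* = -3.0000.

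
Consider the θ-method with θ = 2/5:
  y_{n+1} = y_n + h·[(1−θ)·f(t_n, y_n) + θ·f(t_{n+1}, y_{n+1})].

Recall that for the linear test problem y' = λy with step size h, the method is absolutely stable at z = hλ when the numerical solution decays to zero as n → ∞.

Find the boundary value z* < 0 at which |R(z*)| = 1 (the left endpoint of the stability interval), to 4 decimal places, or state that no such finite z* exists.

Set f=λy, z=hλ:
  y_{n+1} = y_n + z·[3/5·y_n + 2/5·y_{n+1}] ⇒ (1 − 2/5z)y_{n+1} = (1 + 3/5z)y_n
  R(z) = (1 + 3/5z)/(1 − 2/5z).

Find x<0 with |R(x)|<1.
x=-1.1: |R|=0.2361
R=−1: 1+3/5x = −1+2/5x ⇒ -1/5x=2 ⇒ x=2/(-1/5)=-10.0000
Confirm numerically:
  x=-6.148: |R|=0.77729 <1
  x=-5.897: |R|=0.75569 <1
  x=-5.456: |R|=0.71443 <1
  x=-10.561: |R|=1.02148 >1
  x=-10.444: |R|=1.01715 >1
Stable set (-10.0000, 0).

left endpoint -10.0000.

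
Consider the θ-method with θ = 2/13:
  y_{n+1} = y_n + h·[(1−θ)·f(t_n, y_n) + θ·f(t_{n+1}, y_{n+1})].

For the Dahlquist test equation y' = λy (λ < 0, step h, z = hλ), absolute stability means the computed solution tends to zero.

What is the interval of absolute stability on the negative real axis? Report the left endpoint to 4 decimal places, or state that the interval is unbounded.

(-2.8889, 0).

On y'=λy, z=hλ:
  y_{n+1} = y_n + z·[11/13·y_n + 2/13·y_{n+1}] ⇒ (1 − 2/13z)y_{n+1} = (1 + 11/13z)y_n
  R(z) = (1 + 11/13z)/(1 − 2/13z).

Solve |R(x)|<1 on ℝ⁻.
x=-1.32: |R|=0.0972
R=−1: 1+11/13x = −1+2/13x ⇒ -9/13x=2 ⇒ x=2/(-9/13)=-2.8889
Confirm numerically:
  x=-2.530: |R|=0.82115 <1
  x=-2.028: |R|=0.54573 <1
  x=-1.569: |R|=0.26391 <1
  x=-3.322: |R|=1.19843 >1
  x=-3.191: |R|=1.14028 >1
Interval (-2.8889, 0).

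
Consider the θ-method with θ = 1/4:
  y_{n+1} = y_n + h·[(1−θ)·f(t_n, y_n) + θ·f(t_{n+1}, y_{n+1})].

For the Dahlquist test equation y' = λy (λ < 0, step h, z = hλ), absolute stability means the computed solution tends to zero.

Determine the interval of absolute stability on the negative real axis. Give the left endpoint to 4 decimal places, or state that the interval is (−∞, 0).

(-4.0000, 0).

On y'=λy, z=hλ:
  y_{n+1} = y_n + z·[3/4·y_n + 1/4·y_{n+1}] ⇒ (1 − 1/4z)y_{n+1} = (1 + 3/4z)y_n
  ⇒ R(z) = (1 + 3/4z)/(1 − 1/4z).

Boundary: |R(x)|=1, x<0.
x=-1.29: |R|=0.0246
R=−1: 1+3/4x = −1+1/4x ⇒ -1/2x=2 ⇒ x=2/(-1/2)=-4.0000
Confirm numerically:
  x=-3.707: |R|=0.92397 <1
  x=-3.705: |R|=0.92343 <1
  x=-3.223: |R|=0.78485 <1
  x=-4.157: |R|=1.03849 >1
  x=-4.132: |R|=1.03246 >1
Stable set (-4.0000, 0).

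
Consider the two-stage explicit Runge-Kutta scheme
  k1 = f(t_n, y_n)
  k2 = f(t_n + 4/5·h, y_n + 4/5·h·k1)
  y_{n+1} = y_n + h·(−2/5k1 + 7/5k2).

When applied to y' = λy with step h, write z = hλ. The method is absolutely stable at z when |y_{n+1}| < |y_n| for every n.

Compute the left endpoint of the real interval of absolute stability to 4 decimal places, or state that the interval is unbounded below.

z* = -0.8929.

With y'=λy (z=hλ):
  k1=λy_n ⇒ h·k1=z·y_n;  k2=λ(1+4/5z)y_n ⇒ h·k2=z(1+4/5z)y_n
  y_{n+1}/y_n = 1 − 2/5z + 7/5z(1+4/5z) = 1 + z + 28/25z²
  Hence R(z) = 1 + z + 28/25z².

Boundary: |R(x)|=1, x<0.
x=-1.46: |R|=1.9274
R=1: x+28/25x²=0 ⇒ x=−25/28=-0.8929; min R=1−1/(4·28/25)=0.7768>−1
Confirm numerically:
  x=-0.801: |R|=0.91759 <1
  x=-0.691: |R|=0.84378 <1
  x=-0.511: |R|=0.78146 <1
  x=-1.379: |R|=1.75084 >1
  x=-1.108: |R|=1.26698 >1
  x=-1.068: |R|=1.20950 >1
Stable set (-0.8929, 0).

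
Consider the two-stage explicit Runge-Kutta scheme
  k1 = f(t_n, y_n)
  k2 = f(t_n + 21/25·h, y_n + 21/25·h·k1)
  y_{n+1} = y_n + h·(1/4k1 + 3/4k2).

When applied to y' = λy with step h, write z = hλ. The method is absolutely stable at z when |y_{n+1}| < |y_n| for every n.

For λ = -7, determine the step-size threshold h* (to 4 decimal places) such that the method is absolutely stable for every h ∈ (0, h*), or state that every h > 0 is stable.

(-1.5873,0); λ=-7 ⇒ h* = (100/63)/7 = 0.2268.

With y'=λy (z=hλ):
  k1=λy_n ⇒ h·k1=z·y_n;  k2=λ(1+21/25z)y_n ⇒ h·k2=z(1+21/25z)y_n
  y_{n+1}/y_n = 1 + 1/4z + 3/4z(1+21/25z) = 1 + z + 63/100z²
  R(z) = 1 + z + 63/100z².

Need |R(x)|<1, x<0.
x=-0.58: |R|=0.6319
R=1: x+63/100x²=0 ⇒ x=−100/63=-1.5873; min R=1−1/(4·63/100)=0.6032>−1
Confirm numerically:
  x=-1.543: |R|=0.95693 <1
  x=-1.422: |R|=0.85191 <1
  x=-1.014: |R|=0.63376 <1
  x=-2.173: |R|=1.80182 >1
  x=-1.853: |R|=1.31017 >1
  x=-1.780: |R|=1.21609 >1
Interval (-1.5873, 0).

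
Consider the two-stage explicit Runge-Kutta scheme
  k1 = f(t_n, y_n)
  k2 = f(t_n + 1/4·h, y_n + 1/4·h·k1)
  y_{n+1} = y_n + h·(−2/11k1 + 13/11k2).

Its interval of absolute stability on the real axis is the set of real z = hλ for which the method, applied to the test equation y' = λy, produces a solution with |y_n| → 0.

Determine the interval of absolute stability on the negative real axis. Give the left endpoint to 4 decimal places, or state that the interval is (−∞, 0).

(-3.3846, 0).

Set f=λy, z=hλ:
  k1=λy_n ⇒ h·k1=z·y_n;  k2=λ(1+1/4z)y_n ⇒ h·k2=z(1+1/4z)y_n
  y_{n+1}/y_n = 1 − 2/11z + 13/11z(1+1/4z) = 1 + z + 13/44z²
  so R(z) = 1 + z + 13/44z².

Boundary: |R(x)|=1, x<0.
x=-1.36: |R|=0.1865
R=1: x+13/44x²=0 ⇒ x=−44/13=-3.3846; min R=1−1/(4·13/44)=0.1538>−1
Confirm numerically:
  x=-2.714: |R|=0.46226 <1
  x=-2.557: |R|=0.37476 <1
  x=-2.144: |R|=0.21413 <1
  x=-3.555: |R|=1.17896 >1
  x=-3.532: |R|=1.15380 >1
  x=-3.504: |R|=1.12360 >1
Stable set (-3.3846, 0).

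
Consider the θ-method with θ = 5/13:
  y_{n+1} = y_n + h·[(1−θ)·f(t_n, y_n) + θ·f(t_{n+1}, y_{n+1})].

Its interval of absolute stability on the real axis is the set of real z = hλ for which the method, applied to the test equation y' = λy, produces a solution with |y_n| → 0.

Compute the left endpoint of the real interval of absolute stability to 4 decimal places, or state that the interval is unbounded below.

Test eqn y'=λy, z=hλ:
  y_{n+1} = y_n + z·[8/13·y_n + 5/13·y_{n+1}] ⇒ (1 − 5/13z)y_{n+1} = (1 + 8/13z)y_n
  Hence R(z) = (1 + 8/13z)/(1 − 5/13z).

Solve |R(x)|<1 on ℝ⁻.
x=-1.24: |R|=0.1604
R=−1: 1+8/13x = −1+5/13x ⇒ -3/13x=2 ⇒ x=2/(-3/13)=-8.6667
Confirm numerically:
  x=-8.015: |R|=0.96317 <1
  x=-5.730: |R|=0.78848 <1
  x=-5.530: |R|=0.76851 <1
  x=-9.125: |R|=1.02345 >1
  x=-8.757: |R|=1.00477 >1
  x=-8.740: |R|=1.00388 >1
Interval (-8.6667, 0).

left endpoint -8.6667.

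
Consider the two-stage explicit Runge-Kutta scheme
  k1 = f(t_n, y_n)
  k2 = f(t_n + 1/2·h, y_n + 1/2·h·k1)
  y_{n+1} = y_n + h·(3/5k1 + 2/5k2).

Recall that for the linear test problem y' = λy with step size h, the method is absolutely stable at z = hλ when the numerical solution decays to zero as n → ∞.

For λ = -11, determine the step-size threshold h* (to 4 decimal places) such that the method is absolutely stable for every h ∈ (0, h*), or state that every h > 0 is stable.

(-5.0000,0); λ=-11 ⇒ h* = (5)/11 = 0.4545.

With y'=λy (z=hλ):
  k1=λy_n ⇒ h·k1=z·y_n;  k2=λ(1+1/2z)y_n ⇒ h·k2=z(1+1/2z)y_n
  y_{n+1}/y_n = 1 + 3/5z + 2/5z(1+1/2z) = 1 + z + 1/5z²
  so R(z) = 1 + z + 1/5z².

Solve |R(x)|<1 on ℝ⁻.
x=-1.77: |R|=0.1434
R=1: x+1/5x²=0 ⇒ x=−5=-5.0000; min R=1−1/(4·1/5)=-0.2500>−1
Confirm numerically:
  x=-4.959: |R|=0.95934 <1
  x=-4.766: |R|=0.77695 <1
  x=-4.225: |R|=0.34512 <1
  x=-2.917: |R|=0.21522 <1
  x=-5.484: |R|=1.53085 >1
  x=-5.343: |R|=1.36653 >1
So |R|<1 on (-5.0000, 0).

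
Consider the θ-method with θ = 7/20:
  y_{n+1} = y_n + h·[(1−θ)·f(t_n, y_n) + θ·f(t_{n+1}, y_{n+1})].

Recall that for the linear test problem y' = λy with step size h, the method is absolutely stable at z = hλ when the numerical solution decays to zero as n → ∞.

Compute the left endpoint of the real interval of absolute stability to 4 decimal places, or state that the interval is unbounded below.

left endpoint -6.6667.

Test eqn y'=λy, z=hλ:
  y_{n+1} = y_n + z·[13/20·y_n + 7/20·y_{n+1}] ⇒ (1 − 7/20z)y_{n+1} = (1 + 13/20z)y_n
  so R(z) = (1 + 13/20z)/(1 − 7/20z).

Boundary: |R(x)|=1, x<0.
x=-1: |R|=0.2593
R=−1: 1+13/20x = −1+7/20x ⇒ -3/10x=2 ⇒ x=2/(-3/10)=-6.6667
Confirm numerically:
  x=-6.272: |R|=0.96294 <1
  x=-5.999: |R|=0.93538 <1
  x=-4.276: |R|=0.71273 <1
  x=-7.206: |R|=1.04594 >1
  x=-7.071: |R|=1.03491 >1
So |R|<1 on (-6.6667, 0).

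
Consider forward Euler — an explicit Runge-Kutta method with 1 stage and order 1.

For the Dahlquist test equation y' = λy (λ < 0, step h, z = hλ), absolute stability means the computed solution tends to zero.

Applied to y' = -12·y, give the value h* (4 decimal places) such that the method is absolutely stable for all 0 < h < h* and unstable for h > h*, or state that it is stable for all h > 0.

With y'=λy (z=hλ):
  order 1, 1-stage ⇒ R(z)=1+z
  (e.g. R(-0.37)=0.63000, |R|=0.63000)

Boundary: |R(x)|=1, x<0.
x=-0.37: |R|=0.6300
|R(-2.16)|=1.1600 |R(-2.1)|=1.1000 |R(-1.18)|=0.1800
Bisect:
  x_lo=-2.5499 |R|=1.5499  x_hi=-0.0778 |R|=0.9222
  mid=-1.31388 |R|=0.31388 →hi
  mid=-1.93190 |R|=0.93190 →hi
  mid=-2.24092 |R|=1.24092 →lo
  mid=-2.08641 |R|=1.08641 →lo
  mid=-2.00916 |R|=1.00916 →lo
  mid=-1.97053 |R|=0.97053 →hi
  mid=-1.98984 |R|=0.98984 →hi
  mid=-1.99950 |R|=0.99950 →hi
  mid=-2.00433 |R|=1.00433 →lo
  ...
  [-2.00010,-1.99995] ⇒ x*=-2.0000
Stable set (-2.0000, 0).

(-2.0000,0); λ=-12 ⇒ h* = 0.1667.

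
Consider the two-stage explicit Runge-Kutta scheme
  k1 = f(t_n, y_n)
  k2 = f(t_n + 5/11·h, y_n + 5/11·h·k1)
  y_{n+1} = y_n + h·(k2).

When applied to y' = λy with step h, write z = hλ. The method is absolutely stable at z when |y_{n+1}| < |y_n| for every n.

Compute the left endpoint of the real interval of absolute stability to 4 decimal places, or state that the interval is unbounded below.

On y'=λy, z=hλ:
  k1=λy_n ⇒ h·k1=z·y_n;  k2=λ(1+5/11z)y_n ⇒ h·k2=z(1+5/11z)y_n
  y_{n+1}/y_n = 1 + z(1+5/11z) = 1 + z + 5/11z²
  Hence R(z) = 1 + z + 5/11z².

Need |R(x)|<1, x<0.
x=-1.17: |R|=0.4522
R=1: x+5/11x²=0 ⇒ x=−11/5=-2.2000; min R=1−1/(4·5/11)=0.4500>−1
Confirm numerically:
  x=-1.283: |R|=0.46522 <1
  x=-1.201: |R|=0.45464 <1
  x=-0.882: |R|=0.47160 <1
  x=-2.631: |R|=1.51544 >1
  x=-2.271: |R|=1.07329 >1
So |R|<1 on (-2.2000, 0).

z* = -2.2000.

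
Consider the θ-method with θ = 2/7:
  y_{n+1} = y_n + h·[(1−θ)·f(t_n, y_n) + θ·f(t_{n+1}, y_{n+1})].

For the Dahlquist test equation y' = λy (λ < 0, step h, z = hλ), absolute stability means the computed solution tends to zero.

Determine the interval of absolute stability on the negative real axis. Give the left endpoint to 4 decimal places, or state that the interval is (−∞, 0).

(-4.6667, 0).

Test eqn y'=λy, z=hλ:
  y_{n+1} = y_n + z·[5/7·y_n + 2/7·y_{n+1}] ⇒ (1 − 2/7z)y_{n+1} = (1 + 5/7z)y_n
  so R(z) = (1 + 5/7z)/(1 − 2/7z).

Solve |R(x)|<1 on ℝ⁻.
x=-1.37: |R|=0.0154
R=−1: 1+5/7x = −1+2/7x ⇒ -3/7x=2 ⇒ x=2/(-3/7)=-4.6667
Confirm numerically:
  x=-4.619: |R|=0.99119 <1
  x=-3.901: |R|=0.84482 <1
  x=-3.458: |R|=0.73944 <1
  x=-3.302: |R|=0.69906 <1
  x=-5.072: |R|=1.07093 >1
  x=-4.869: |R|=1.03626 >1
So |R|<1 on (-4.6667, 0).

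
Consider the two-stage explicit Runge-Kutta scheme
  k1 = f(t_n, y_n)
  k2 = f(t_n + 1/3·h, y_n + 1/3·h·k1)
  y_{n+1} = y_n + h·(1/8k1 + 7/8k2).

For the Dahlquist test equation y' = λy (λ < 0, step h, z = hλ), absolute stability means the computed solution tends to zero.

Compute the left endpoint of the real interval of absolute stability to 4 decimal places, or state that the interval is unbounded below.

left endpoint -3.4286.

Test eqn y'=λy, z=hλ:
  k1=λy_n ⇒ h·k1=z·y_n;  k2=λ(1+1/3z)y_n ⇒ h·k2=z(1+1/3z)y_n
  y_{n+1}/y_n = 1 + 1/8z + 7/8z(1+1/3z) = 1 + z + 7/24z²
  so R(z) = 1 + z + 7/24z².

Need |R(x)|<1, x<0.
x=-1.5: |R|=0.1562
R=1: x+7/24x²=0 ⇒ x=−24/7=-3.4286; min R=1−1/(4·7/24)=0.1429>−1
Confirm numerically:
  x=-2.635: |R|=0.39011 <1
  x=-2.544: |R|=0.34365 <1
  x=-2.122: |R|=0.19134 <1
  x=-3.876: |R|=1.50582 >1
  x=-3.710: |R|=1.30453 >1
  x=-3.464: |R|=1.03579 >1
Stable set (-3.4286, 0).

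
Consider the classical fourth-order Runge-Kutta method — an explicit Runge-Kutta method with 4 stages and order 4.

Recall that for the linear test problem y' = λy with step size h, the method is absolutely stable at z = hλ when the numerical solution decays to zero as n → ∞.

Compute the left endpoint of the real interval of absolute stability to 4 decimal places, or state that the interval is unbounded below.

z* = -2.7853.

On y'=λy, z=hλ:
  order 4, 4-stage ⇒ R(z)=1+z+z^2/2+z^3/6+z^4/24
  (e.g. R(-1.32)=0.29437, |R|=0.29437)

Need |R(x)|<1, x<0.
x=-1.32: |R|=0.2944
|R(-1.79)|=0.2839 |R(-0.94)|=0.3959 |R(-0.92)|=0.4033
Bisect:
  x_lo=-3.5067 |R|=2.7553  x_hi=-0.2909 |R|=0.7476
  mid=-1.89880 |R|=0.30455 →hi
  mid=-2.70273 |R|=0.88249 →hi
  mid=-3.10470 |R|=1.59849 →lo
  mid=-2.90372 |R|=1.19373 →lo
  mid=-2.80323 |R|=1.02737 →lo
  mid=-2.75298 |R|=0.95236 →hi
  mid=-2.77810 |R|=0.98921 →hi
  mid=-2.79066 |R|=1.00813 →lo
  mid=-2.78438 |R|=0.99863 →hi
  mid=-2.78752 |R|=1.00337 →lo
  ...
  [-2.78536,-2.78517] ⇒ x*=-2.7853
Interval (-2.7853, 0).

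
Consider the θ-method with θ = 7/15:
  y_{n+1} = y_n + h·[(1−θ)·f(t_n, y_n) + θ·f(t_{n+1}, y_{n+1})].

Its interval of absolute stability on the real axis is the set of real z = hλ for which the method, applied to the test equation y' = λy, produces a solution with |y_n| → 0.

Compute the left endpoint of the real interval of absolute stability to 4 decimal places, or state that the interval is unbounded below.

left endpoint -30.0000.

On y'=λy, z=hλ:
  y_{n+1} = y_n + z·[8/15·y_n + 7/15·y_{n+1}] ⇒ (1 − 7/15z)y_{n+1} = (1 + 8/15z)y_n
  so R(z) = (1 + 8/15z)/(1 − 7/15z).

Solve |R(x)|<1 on ℝ⁻.
x=-0.74: |R|=0.4500
R=−1: 1+8/15x = −1+7/15x ⇒ -1/15x=2 ⇒ x=2/(-1/15)=-30.0000
Confirm numerically:
  x=-16.439: |R|=0.89574 <1
  x=-14.316: |R|=0.86387 <1
  x=-13.972: |R|=0.85791 <1
  x=-30.270: |R|=1.00119 >1
  x=-30.150: |R|=1.00066 >1
Stable set (-30.0000, 0).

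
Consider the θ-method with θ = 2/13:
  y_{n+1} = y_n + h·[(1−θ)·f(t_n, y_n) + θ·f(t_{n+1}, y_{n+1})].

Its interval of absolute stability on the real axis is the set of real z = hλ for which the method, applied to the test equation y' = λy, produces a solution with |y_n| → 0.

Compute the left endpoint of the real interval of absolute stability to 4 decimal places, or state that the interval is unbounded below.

Test eqn y'=λy, z=hλ:
  y_{n+1} = y_n + z·[11/13·y_n + 2/13·y_{n+1}] ⇒ (1 − 2/13z)y_{n+1} = (1 + 11/13z)y_n
  so R(z) = (1 + 11/13z)/(1 − 2/13z).

Boundary: |R(x)|=1, x<0.
x=-0.51: |R|=0.5271
R=−1: 1+11/13x = −1+2/13x ⇒ -9/13x=2 ⇒ x=2/(-9/13)=-2.8889
Confirm numerically:
  x=-2.826: |R|=0.96965 <1
  x=-2.152: |R|=0.61674 <1
  x=-1.916: |R|=0.47980 <1
  x=-1.632: |R|=0.30448 <1
  x=-3.227: |R|=1.15642 >1
  x=-3.066: |R|=1.08332 >1
  x=-2.956: |R|=1.03194 >1
So |R|<1 on (-2.8889, 0).

z* = -2.8889.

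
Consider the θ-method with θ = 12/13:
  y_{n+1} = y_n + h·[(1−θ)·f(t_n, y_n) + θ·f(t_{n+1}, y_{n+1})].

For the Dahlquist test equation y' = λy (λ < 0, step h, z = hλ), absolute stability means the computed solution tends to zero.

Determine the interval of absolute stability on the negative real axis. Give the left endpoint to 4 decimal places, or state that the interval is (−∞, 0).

(−∞, 0) — no finite endpoint.

On y'=λy, z=hλ:
  y_{n+1} = y_n + z·[1/13·y_n + 12/13·y_{n+1}] ⇒ (1 − 12/13z)y_{n+1} = (1 + 1/13z)y_n
  ⇒ R(z) = (1 + 1/13z)/(1 − 12/13z).

Solve |R(x)|<1 on ℝ⁻.
x=-1.23: |R|=0.4240
x=-2: |R|=0.2973
x=-10: |R|=0.0226
x=-100: |R|=0.0717
θ=12/13≥1/2 ⇒ |1+1/13x|<|1−12/13x| ∀x<0 ⇒ unbounded interval.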